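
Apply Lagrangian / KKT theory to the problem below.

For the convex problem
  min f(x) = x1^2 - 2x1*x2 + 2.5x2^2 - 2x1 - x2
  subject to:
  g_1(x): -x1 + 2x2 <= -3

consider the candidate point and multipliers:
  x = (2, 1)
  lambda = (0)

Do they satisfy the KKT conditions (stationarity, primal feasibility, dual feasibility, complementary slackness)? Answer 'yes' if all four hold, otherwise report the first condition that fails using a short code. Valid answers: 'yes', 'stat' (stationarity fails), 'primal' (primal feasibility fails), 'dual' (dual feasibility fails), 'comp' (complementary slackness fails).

Gradient of f: grad f(x) = Q x + c = (0, 0)
Constraint values g_i(x) = a_i^T x - b_i:
  g_1((2, 1)) = 3
Stationarity residual: grad f(x) + sum_i lambda_i a_i = (0, 0)
  -> stationarity OK
Primal feasibility (all g_i <= 0): FAILS
Dual feasibility (all lambda_i >= 0): OK
Complementary slackness (lambda_i * g_i(x) = 0 for all i): OK

Verdict: the first failing condition is primal_feasibility -> primal.

primal


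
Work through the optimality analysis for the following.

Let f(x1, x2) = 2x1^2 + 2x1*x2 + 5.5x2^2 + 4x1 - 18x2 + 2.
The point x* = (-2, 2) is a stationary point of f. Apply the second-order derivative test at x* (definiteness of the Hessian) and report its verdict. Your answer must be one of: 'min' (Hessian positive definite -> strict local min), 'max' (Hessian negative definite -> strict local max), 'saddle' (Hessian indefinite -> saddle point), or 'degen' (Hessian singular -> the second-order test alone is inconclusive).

Compute the Hessian H = grad^2 f:
  H = [[4, 2], [2, 11]]
Verify stationarity: grad f(x*) = H x* + g = (0, 0).
Eigenvalues of H: 3.4689, 11.5311.
Both eigenvalues > 0, so H is positive definite -> x* is a strict local min.

min


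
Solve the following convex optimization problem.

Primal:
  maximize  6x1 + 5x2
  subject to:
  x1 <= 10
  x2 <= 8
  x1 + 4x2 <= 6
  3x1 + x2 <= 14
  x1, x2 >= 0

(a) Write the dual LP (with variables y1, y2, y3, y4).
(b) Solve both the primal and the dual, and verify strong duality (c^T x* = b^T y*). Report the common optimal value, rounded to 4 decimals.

The standard primal-dual pair for 'max c^T x s.t. A x <= b, x >= 0' is:
  Dual:  min b^T y  s.t.  A^T y >= c,  y >= 0.

So the dual LP is:
  minimize  10y1 + 8y2 + 6y3 + 14y4
  subject to:
    y1 + y3 + 3y4 >= 6
    y2 + 4y3 + y4 >= 5
    y1, y2, y3, y4 >= 0

Solving the primal: x* = (4.5455, 0.3636).
  primal value c^T x* = 29.0909.
Solving the dual: y* = (0, 0, 0.8182, 1.7273).
  dual value b^T y* = 29.0909.
Strong duality: c^T x* = b^T y*. Confirmed.

29.0909


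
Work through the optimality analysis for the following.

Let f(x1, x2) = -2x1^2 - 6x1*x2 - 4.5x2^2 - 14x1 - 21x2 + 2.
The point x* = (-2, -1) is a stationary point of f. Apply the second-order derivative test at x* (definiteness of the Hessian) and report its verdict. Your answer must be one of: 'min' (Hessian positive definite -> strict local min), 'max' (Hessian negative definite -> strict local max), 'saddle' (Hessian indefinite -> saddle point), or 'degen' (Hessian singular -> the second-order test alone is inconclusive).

Compute the Hessian H = grad^2 f:
  H = [[-4, -6], [-6, -9]]
Verify stationarity: grad f(x*) = H x* + g = (0, 0).
Eigenvalues of H: -13, 0.
H has a zero eigenvalue (singular; negative semidefinite but not definite), so H is neither positive definite, negative definite, nor indefinite. The second-order test alone is inconclusive -> degen.
(Indeed, f is constant along the null direction of H through x*, so x* is not a strict local extremum.)

degen


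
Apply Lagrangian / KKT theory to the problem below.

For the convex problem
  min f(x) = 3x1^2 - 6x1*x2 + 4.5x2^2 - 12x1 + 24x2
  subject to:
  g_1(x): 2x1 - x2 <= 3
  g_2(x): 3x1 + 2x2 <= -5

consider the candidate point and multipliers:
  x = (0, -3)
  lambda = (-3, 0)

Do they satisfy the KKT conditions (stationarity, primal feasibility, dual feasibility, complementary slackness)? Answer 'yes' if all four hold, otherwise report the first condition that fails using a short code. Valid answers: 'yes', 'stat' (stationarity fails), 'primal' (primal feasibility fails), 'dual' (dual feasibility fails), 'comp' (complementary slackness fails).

Gradient of f: grad f(x) = Q x + c = (6, -3)
Constraint values g_i(x) = a_i^T x - b_i:
  g_1((0, -3)) = 0
  g_2((0, -3)) = -1
Stationarity residual: grad f(x) + sum_i lambda_i a_i = (0, 0)
  -> stationarity OK
Primal feasibility (all g_i <= 0): OK
Dual feasibility (all lambda_i >= 0): FAILS
Complementary slackness (lambda_i * g_i(x) = 0 for all i): OK

Verdict: the first failing condition is dual_feasibility -> dual.

dual


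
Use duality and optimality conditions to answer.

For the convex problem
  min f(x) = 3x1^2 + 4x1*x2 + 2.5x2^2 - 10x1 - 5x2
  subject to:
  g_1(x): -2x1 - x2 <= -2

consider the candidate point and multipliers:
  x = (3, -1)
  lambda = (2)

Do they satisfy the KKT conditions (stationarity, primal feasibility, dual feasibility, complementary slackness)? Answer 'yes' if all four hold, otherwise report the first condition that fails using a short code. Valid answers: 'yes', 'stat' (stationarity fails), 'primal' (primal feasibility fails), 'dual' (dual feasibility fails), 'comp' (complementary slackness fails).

Gradient of f: grad f(x) = Q x + c = (4, 2)
Constraint values g_i(x) = a_i^T x - b_i:
  g_1((3, -1)) = -3
Stationarity residual: grad f(x) + sum_i lambda_i a_i = (0, 0)
  -> stationarity OK
Primal feasibility (all g_i <= 0): OK
Dual feasibility (all lambda_i >= 0): OK
Complementary slackness (lambda_i * g_i(x) = 0 for all i): FAILS

Verdict: the first failing condition is complementary_slackness -> comp.

comp


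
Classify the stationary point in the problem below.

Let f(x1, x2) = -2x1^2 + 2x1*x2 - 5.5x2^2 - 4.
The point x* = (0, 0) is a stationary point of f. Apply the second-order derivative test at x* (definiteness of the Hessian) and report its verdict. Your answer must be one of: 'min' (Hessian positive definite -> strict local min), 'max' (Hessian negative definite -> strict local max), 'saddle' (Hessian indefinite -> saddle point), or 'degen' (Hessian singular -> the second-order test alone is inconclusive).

Compute the Hessian H = grad^2 f:
  H = [[-4, 2], [2, -11]]
Verify stationarity: grad f(x*) = H x* + g = (0, 0).
Eigenvalues of H: -11.5311, -3.4689.
Both eigenvalues < 0, so H is negative definite -> x* is a strict local max.

max


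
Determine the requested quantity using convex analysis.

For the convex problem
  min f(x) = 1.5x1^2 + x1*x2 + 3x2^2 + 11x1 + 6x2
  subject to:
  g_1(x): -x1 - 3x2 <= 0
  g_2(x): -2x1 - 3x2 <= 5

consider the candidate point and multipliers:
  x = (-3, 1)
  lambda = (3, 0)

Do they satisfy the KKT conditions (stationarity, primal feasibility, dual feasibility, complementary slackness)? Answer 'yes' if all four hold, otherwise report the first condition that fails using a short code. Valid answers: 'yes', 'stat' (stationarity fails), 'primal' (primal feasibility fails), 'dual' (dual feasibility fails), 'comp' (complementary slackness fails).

Gradient of f: grad f(x) = Q x + c = (3, 9)
Constraint values g_i(x) = a_i^T x - b_i:
  g_1((-3, 1)) = 0
  g_2((-3, 1)) = -2
Stationarity residual: grad f(x) + sum_i lambda_i a_i = (0, 0)
  -> stationarity OK
Primal feasibility (all g_i <= 0): OK
Dual feasibility (all lambda_i >= 0): OK
Complementary slackness (lambda_i * g_i(x) = 0 for all i): OK

Verdict: yes, KKT holds.

yes


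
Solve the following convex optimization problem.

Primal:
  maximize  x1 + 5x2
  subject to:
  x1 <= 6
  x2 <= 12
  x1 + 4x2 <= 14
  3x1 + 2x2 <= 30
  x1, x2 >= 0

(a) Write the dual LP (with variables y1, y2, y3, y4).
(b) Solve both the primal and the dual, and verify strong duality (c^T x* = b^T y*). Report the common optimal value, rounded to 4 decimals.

The standard primal-dual pair for 'max c^T x s.t. A x <= b, x >= 0' is:
  Dual:  min b^T y  s.t.  A^T y >= c,  y >= 0.

So the dual LP is:
  minimize  6y1 + 12y2 + 14y3 + 30y4
  subject to:
    y1 + y3 + 3y4 >= 1
    y2 + 4y3 + 2y4 >= 5
    y1, y2, y3, y4 >= 0

Solving the primal: x* = (0, 3.5).
  primal value c^T x* = 17.5.
Solving the dual: y* = (0, 0, 1.25, 0).
  dual value b^T y* = 17.5.
Strong duality: c^T x* = b^T y*. Confirmed.

17.5


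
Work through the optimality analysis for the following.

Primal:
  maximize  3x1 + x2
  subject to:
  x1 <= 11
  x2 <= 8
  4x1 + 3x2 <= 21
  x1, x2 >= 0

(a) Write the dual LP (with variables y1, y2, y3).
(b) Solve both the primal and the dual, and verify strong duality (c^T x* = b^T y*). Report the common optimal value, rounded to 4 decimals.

The standard primal-dual pair for 'max c^T x s.t. A x <= b, x >= 0' is:
  Dual:  min b^T y  s.t.  A^T y >= c,  y >= 0.

So the dual LP is:
  minimize  11y1 + 8y2 + 21y3
  subject to:
    y1 + 4y3 >= 3
    y2 + 3y3 >= 1
    y1, y2, y3 >= 0

Solving the primal: x* = (5.25, 0).
  primal value c^T x* = 15.75.
Solving the dual: y* = (0, 0, 0.75).
  dual value b^T y* = 15.75.
Strong duality: c^T x* = b^T y*. Confirmed.

15.75


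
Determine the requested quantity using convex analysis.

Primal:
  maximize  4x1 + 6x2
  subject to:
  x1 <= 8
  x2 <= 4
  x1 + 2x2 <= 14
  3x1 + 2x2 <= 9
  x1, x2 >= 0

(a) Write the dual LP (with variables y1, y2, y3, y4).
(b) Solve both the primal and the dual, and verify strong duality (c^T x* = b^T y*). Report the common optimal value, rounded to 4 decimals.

The standard primal-dual pair for 'max c^T x s.t. A x <= b, x >= 0' is:
  Dual:  min b^T y  s.t.  A^T y >= c,  y >= 0.

So the dual LP is:
  minimize  8y1 + 4y2 + 14y3 + 9y4
  subject to:
    y1 + y3 + 3y4 >= 4
    y2 + 2y3 + 2y4 >= 6
    y1, y2, y3, y4 >= 0

Solving the primal: x* = (0.3333, 4).
  primal value c^T x* = 25.3333.
Solving the dual: y* = (0, 3.3333, 0, 1.3333).
  dual value b^T y* = 25.3333.
Strong duality: c^T x* = b^T y*. Confirmed.

25.3333


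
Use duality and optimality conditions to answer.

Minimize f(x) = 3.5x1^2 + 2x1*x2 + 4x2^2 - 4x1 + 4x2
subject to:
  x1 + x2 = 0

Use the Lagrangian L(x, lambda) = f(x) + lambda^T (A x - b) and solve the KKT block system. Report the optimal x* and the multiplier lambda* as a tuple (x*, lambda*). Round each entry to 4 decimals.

Form the Lagrangian:
  L(x, lambda) = (1/2) x^T Q x + c^T x + lambda^T (A x - b)
Stationarity (grad_x L = 0): Q x + c + A^T lambda = 0.
Primal feasibility: A x = b.

This gives the KKT block system:
  [ Q   A^T ] [ x     ]   [-c ]
  [ A    0  ] [ lambda ] = [ b ]

Solving the linear system:
  x*      = (0.7273, -0.7273)
  lambda* = (0.3636)
  f(x*)   = -2.9091

x* = (0.7273, -0.7273), lambda* = (0.3636)


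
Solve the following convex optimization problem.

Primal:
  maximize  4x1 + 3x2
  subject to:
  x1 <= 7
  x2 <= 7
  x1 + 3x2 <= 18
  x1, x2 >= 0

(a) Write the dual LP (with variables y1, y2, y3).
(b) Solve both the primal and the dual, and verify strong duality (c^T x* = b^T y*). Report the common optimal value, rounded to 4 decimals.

The standard primal-dual pair for 'max c^T x s.t. A x <= b, x >= 0' is:
  Dual:  min b^T y  s.t.  A^T y >= c,  y >= 0.

So the dual LP is:
  minimize  7y1 + 7y2 + 18y3
  subject to:
    y1 + y3 >= 4
    y2 + 3y3 >= 3
    y1, y2, y3 >= 0

Solving the primal: x* = (7, 3.6667).
  primal value c^T x* = 39.
Solving the dual: y* = (3, 0, 1).
  dual value b^T y* = 39.
Strong duality: c^T x* = b^T y*. Confirmed.

39


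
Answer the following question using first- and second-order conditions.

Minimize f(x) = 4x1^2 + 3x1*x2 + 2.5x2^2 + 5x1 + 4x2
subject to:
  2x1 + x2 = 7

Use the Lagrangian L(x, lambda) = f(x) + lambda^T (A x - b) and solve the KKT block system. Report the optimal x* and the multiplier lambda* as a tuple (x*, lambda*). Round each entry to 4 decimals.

Form the Lagrangian:
  L(x, lambda) = (1/2) x^T Q x + c^T x + lambda^T (A x - b)
Stationarity (grad_x L = 0): Q x + c + A^T lambda = 0.
Primal feasibility: A x = b.

This gives the KKT block system:
  [ Q   A^T ] [ x     ]   [-c ]
  [ A    0  ] [ lambda ] = [ b ]

Solving the linear system:
  x*      = (3.25, 0.5)
  lambda* = (-16.25)
  f(x*)   = 66

x* = (3.25, 0.5), lambda* = (-16.25)


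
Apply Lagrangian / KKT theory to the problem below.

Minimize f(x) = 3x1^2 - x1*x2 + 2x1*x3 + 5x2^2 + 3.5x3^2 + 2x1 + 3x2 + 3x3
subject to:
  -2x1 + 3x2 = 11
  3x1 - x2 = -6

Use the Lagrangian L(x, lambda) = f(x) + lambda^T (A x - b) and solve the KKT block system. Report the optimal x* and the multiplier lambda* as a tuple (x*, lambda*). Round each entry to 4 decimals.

Form the Lagrangian:
  L(x, lambda) = (1/2) x^T Q x + c^T x + lambda^T (A x - b)
Stationarity (grad_x L = 0): Q x + c + A^T lambda = 0.
Primal feasibility: A x = b.

This gives the KKT block system:
  [ Q   A^T ] [ x     ]   [-c ]
  [ A    0  ] [ lambda ] = [ b ]

Solving the linear system:
  x*      = (-1, 3, -0.1429)
  lambda* = (-13.5306, -6.5918)
  f(x*)   = 57.9286

x* = (-1, 3, -0.1429), lambda* = (-13.5306, -6.5918)


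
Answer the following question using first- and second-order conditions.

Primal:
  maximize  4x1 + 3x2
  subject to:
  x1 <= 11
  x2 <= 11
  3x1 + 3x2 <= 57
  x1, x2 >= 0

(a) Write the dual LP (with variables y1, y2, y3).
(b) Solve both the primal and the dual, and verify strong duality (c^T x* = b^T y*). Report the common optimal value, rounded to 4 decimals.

The standard primal-dual pair for 'max c^T x s.t. A x <= b, x >= 0' is:
  Dual:  min b^T y  s.t.  A^T y >= c,  y >= 0.

So the dual LP is:
  minimize  11y1 + 11y2 + 57y3
  subject to:
    y1 + 3y3 >= 4
    y2 + 3y3 >= 3
    y1, y2, y3 >= 0

Solving the primal: x* = (11, 8).
  primal value c^T x* = 68.
Solving the dual: y* = (1, 0, 1).
  dual value b^T y* = 68.
Strong duality: c^T x* = b^T y*. Confirmed.

68


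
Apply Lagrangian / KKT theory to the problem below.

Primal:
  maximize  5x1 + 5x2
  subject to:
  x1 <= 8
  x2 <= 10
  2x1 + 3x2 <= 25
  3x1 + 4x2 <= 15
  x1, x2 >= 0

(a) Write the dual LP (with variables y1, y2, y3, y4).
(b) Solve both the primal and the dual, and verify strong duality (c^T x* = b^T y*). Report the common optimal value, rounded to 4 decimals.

The standard primal-dual pair for 'max c^T x s.t. A x <= b, x >= 0' is:
  Dual:  min b^T y  s.t.  A^T y >= c,  y >= 0.

So the dual LP is:
  minimize  8y1 + 10y2 + 25y3 + 15y4
  subject to:
    y1 + 2y3 + 3y4 >= 5
    y2 + 3y3 + 4y4 >= 5
    y1, y2, y3, y4 >= 0

Solving the primal: x* = (5, 0).
  primal value c^T x* = 25.
Solving the dual: y* = (0, 0, 0, 1.6667).
  dual value b^T y* = 25.
Strong duality: c^T x* = b^T y*. Confirmed.

25


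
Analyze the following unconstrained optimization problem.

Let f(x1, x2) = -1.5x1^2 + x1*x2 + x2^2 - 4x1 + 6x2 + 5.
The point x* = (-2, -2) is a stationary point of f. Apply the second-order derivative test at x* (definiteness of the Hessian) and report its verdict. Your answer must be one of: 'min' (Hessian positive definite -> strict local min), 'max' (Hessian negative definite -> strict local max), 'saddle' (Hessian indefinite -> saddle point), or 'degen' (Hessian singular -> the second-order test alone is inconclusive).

Compute the Hessian H = grad^2 f:
  H = [[-3, 1], [1, 2]]
Verify stationarity: grad f(x*) = H x* + g = (0, 0).
Eigenvalues of H: -3.1926, 2.1926.
Eigenvalues have mixed signs, so H is indefinite -> x* is a saddle point.

saddle


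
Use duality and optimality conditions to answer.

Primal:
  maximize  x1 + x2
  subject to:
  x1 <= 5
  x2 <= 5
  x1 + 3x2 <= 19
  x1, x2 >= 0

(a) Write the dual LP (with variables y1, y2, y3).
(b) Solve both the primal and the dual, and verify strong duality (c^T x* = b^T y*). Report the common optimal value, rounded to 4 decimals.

The standard primal-dual pair for 'max c^T x s.t. A x <= b, x >= 0' is:
  Dual:  min b^T y  s.t.  A^T y >= c,  y >= 0.

So the dual LP is:
  minimize  5y1 + 5y2 + 19y3
  subject to:
    y1 + y3 >= 1
    y2 + 3y3 >= 1
    y1, y2, y3 >= 0

Solving the primal: x* = (5, 4.6667).
  primal value c^T x* = 9.6667.
Solving the dual: y* = (0.6667, 0, 0.3333).
  dual value b^T y* = 9.6667.
Strong duality: c^T x* = b^T y*. Confirmed.

9.6667


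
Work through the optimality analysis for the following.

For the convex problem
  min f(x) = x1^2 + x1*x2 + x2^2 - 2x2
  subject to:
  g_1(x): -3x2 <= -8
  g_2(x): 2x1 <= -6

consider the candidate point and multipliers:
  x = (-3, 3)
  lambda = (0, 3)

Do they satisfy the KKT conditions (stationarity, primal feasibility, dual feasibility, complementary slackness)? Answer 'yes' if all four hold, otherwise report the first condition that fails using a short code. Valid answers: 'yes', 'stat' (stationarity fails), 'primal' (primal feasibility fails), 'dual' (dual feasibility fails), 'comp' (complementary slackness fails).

Gradient of f: grad f(x) = Q x + c = (-3, 1)
Constraint values g_i(x) = a_i^T x - b_i:
  g_1((-3, 3)) = -1
  g_2((-3, 3)) = 0
Stationarity residual: grad f(x) + sum_i lambda_i a_i = (3, 1)
  -> stationarity FAILS
Primal feasibility (all g_i <= 0): OK
Dual feasibility (all lambda_i >= 0): OK
Complementary slackness (lambda_i * g_i(x) = 0 for all i): OK

Verdict: the first failing condition is stationarity -> stat.

stat


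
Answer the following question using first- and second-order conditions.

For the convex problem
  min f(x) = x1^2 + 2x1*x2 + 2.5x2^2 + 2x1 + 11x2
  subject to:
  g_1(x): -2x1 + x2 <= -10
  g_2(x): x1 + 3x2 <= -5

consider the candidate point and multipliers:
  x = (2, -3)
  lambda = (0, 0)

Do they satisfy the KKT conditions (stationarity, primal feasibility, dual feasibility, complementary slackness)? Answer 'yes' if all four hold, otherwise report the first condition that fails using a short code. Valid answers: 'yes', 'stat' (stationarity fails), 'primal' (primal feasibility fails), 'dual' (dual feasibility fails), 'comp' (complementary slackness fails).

Gradient of f: grad f(x) = Q x + c = (0, 0)
Constraint values g_i(x) = a_i^T x - b_i:
  g_1((2, -3)) = 3
  g_2((2, -3)) = -2
Stationarity residual: grad f(x) + sum_i lambda_i a_i = (0, 0)
  -> stationarity OK
Primal feasibility (all g_i <= 0): FAILS
Dual feasibility (all lambda_i >= 0): OK
Complementary slackness (lambda_i * g_i(x) = 0 for all i): OK

Verdict: the first failing condition is primal_feasibility -> primal.

primal


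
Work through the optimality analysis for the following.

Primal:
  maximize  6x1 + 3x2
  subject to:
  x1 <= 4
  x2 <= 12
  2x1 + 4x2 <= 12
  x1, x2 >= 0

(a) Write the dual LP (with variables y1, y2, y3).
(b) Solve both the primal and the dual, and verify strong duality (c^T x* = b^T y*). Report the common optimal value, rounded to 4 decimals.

The standard primal-dual pair for 'max c^T x s.t. A x <= b, x >= 0' is:
  Dual:  min b^T y  s.t.  A^T y >= c,  y >= 0.

So the dual LP is:
  minimize  4y1 + 12y2 + 12y3
  subject to:
    y1 + 2y3 >= 6
    y2 + 4y3 >= 3
    y1, y2, y3 >= 0

Solving the primal: x* = (4, 1).
  primal value c^T x* = 27.
Solving the dual: y* = (4.5, 0, 0.75).
  dual value b^T y* = 27.
Strong duality: c^T x* = b^T y*. Confirmed.

27


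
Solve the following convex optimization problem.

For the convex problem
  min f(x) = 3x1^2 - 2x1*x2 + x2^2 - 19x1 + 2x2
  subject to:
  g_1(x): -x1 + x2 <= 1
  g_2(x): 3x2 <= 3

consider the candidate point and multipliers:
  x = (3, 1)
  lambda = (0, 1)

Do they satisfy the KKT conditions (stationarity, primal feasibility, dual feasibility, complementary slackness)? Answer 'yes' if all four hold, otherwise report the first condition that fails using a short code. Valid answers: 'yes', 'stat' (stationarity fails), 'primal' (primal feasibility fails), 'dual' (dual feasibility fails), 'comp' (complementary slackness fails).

Gradient of f: grad f(x) = Q x + c = (-3, -2)
Constraint values g_i(x) = a_i^T x - b_i:
  g_1((3, 1)) = -3
  g_2((3, 1)) = 0
Stationarity residual: grad f(x) + sum_i lambda_i a_i = (-3, 1)
  -> stationarity FAILS
Primal feasibility (all g_i <= 0): OK
Dual feasibility (all lambda_i >= 0): OK
Complementary slackness (lambda_i * g_i(x) = 0 for all i): OK

Verdict: the first failing condition is stationarity -> stat.

stat


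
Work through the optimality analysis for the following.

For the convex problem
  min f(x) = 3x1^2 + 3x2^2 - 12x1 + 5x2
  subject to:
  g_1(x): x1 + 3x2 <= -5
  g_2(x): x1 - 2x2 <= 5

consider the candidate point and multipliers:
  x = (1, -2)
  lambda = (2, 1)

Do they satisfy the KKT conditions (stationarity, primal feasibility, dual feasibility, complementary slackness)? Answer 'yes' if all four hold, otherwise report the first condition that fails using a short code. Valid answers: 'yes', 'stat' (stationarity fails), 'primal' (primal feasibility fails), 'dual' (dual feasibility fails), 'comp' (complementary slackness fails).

Gradient of f: grad f(x) = Q x + c = (-6, -7)
Constraint values g_i(x) = a_i^T x - b_i:
  g_1((1, -2)) = 0
  g_2((1, -2)) = 0
Stationarity residual: grad f(x) + sum_i lambda_i a_i = (-3, -3)
  -> stationarity FAILS
Primal feasibility (all g_i <= 0): OK
Dual feasibility (all lambda_i >= 0): OK
Complementary slackness (lambda_i * g_i(x) = 0 for all i): OK

Verdict: the first failing condition is stationarity -> stat.

stat


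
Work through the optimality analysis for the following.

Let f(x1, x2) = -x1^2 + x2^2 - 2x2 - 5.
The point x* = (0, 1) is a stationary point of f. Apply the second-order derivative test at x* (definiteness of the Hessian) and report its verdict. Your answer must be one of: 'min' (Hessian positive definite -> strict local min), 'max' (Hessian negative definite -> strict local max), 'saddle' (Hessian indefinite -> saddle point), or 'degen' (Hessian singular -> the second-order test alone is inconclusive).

Compute the Hessian H = grad^2 f:
  H = [[-2, 0], [0, 2]]
Verify stationarity: grad f(x*) = H x* + g = (0, 0).
Eigenvalues of H: -2, 2.
Eigenvalues have mixed signs, so H is indefinite -> x* is a saddle point.

saddle


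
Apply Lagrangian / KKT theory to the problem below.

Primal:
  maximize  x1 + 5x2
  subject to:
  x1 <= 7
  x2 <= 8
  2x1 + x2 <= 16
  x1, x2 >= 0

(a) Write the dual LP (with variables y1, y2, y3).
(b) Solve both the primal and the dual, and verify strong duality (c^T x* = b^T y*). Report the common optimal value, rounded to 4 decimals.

The standard primal-dual pair for 'max c^T x s.t. A x <= b, x >= 0' is:
  Dual:  min b^T y  s.t.  A^T y >= c,  y >= 0.

So the dual LP is:
  minimize  7y1 + 8y2 + 16y3
  subject to:
    y1 + 2y3 >= 1
    y2 + y3 >= 5
    y1, y2, y3 >= 0

Solving the primal: x* = (4, 8).
  primal value c^T x* = 44.
Solving the dual: y* = (0, 4.5, 0.5).
  dual value b^T y* = 44.
Strong duality: c^T x* = b^T y*. Confirmed.

44


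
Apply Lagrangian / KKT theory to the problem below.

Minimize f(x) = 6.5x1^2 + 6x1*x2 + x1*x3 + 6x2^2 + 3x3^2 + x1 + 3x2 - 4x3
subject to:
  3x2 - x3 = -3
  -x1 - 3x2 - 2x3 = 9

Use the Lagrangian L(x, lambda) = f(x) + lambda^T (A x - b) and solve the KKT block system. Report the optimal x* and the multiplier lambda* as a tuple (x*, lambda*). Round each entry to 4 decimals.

Form the Lagrangian:
  L(x, lambda) = (1/2) x^T Q x + c^T x + lambda^T (A x - b)
Stationarity (grad_x L = 0): Q x + c + A^T lambda = 0.
Primal feasibility: A x = b.

This gives the KKT block system:
  [ Q   A^T ] [ x     ]   [-c ]
  [ A    0  ] [ lambda ] = [ b ]

Solving the linear system:
  x*      = (0.3197, -1.7022, -2.1066)
  lambda* = (-1.9937, -7.163)
  f(x*)   = 31.0627

x* = (0.3197, -1.7022, -2.1066), lambda* = (-1.9937, -7.163)


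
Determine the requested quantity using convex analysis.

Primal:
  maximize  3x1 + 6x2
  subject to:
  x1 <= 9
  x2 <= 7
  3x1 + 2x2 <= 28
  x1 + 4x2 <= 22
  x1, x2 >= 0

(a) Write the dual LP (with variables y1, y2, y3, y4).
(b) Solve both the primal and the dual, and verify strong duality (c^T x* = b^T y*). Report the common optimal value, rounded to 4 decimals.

The standard primal-dual pair for 'max c^T x s.t. A x <= b, x >= 0' is:
  Dual:  min b^T y  s.t.  A^T y >= c,  y >= 0.

So the dual LP is:
  minimize  9y1 + 7y2 + 28y3 + 22y4
  subject to:
    y1 + 3y3 + y4 >= 3
    y2 + 2y3 + 4y4 >= 6
    y1, y2, y3, y4 >= 0

Solving the primal: x* = (6.8, 3.8).
  primal value c^T x* = 43.2.
Solving the dual: y* = (0, 0, 0.6, 1.2).
  dual value b^T y* = 43.2.
Strong duality: c^T x* = b^T y*. Confirmed.

43.2


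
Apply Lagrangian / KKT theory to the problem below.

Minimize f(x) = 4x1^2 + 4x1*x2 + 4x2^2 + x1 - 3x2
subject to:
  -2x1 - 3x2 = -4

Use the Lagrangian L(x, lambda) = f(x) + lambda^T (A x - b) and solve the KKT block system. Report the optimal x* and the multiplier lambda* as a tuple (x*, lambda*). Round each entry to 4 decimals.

Form the Lagrangian:
  L(x, lambda) = (1/2) x^T Q x + c^T x + lambda^T (A x - b)
Stationarity (grad_x L = 0): Q x + c + A^T lambda = 0.
Primal feasibility: A x = b.

This gives the KKT block system:
  [ Q   A^T ] [ x     ]   [-c ]
  [ A    0  ] [ lambda ] = [ b ]

Solving the linear system:
  x*      = (-0.1964, 1.4643)
  lambda* = (2.6429)
  f(x*)   = 2.9911

x* = (-0.1964, 1.4643), lambda* = (2.6429)


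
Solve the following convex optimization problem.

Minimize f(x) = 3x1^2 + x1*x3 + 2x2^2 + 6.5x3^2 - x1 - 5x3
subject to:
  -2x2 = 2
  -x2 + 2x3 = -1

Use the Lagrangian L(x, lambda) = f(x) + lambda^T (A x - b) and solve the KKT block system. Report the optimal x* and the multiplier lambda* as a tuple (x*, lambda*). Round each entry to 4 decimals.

Form the Lagrangian:
  L(x, lambda) = (1/2) x^T Q x + c^T x + lambda^T (A x - b)
Stationarity (grad_x L = 0): Q x + c + A^T lambda = 0.
Primal feasibility: A x = b.

This gives the KKT block system:
  [ Q   A^T ] [ x     ]   [-c ]
  [ A    0  ] [ lambda ] = [ b ]

Solving the linear system:
  x*      = (0.3333, -1, -1)
  lambda* = (-6.4167, 8.8333)
  f(x*)   = 13.1667

x* = (0.3333, -1, -1), lambda* = (-6.4167, 8.8333)


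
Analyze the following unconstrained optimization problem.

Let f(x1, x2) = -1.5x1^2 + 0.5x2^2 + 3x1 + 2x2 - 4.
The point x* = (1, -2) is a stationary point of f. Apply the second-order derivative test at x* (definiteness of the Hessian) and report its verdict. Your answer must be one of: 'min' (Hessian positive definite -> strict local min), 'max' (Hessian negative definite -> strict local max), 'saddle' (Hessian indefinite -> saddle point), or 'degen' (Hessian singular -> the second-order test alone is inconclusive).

Compute the Hessian H = grad^2 f:
  H = [[-3, 0], [0, 1]]
Verify stationarity: grad f(x*) = H x* + g = (0, 0).
Eigenvalues of H: -3, 1.
Eigenvalues have mixed signs, so H is indefinite -> x* is a saddle point.

saddle


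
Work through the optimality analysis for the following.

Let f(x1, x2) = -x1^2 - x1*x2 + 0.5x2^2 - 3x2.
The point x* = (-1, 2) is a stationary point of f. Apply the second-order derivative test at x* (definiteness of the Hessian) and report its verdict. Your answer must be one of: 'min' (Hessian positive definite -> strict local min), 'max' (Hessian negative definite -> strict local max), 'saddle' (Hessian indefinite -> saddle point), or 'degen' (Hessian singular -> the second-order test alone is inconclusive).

Compute the Hessian H = grad^2 f:
  H = [[-2, -1], [-1, 1]]
Verify stationarity: grad f(x*) = H x* + g = (0, 0).
Eigenvalues of H: -2.3028, 1.3028.
Eigenvalues have mixed signs, so H is indefinite -> x* is a saddle point.

saddle


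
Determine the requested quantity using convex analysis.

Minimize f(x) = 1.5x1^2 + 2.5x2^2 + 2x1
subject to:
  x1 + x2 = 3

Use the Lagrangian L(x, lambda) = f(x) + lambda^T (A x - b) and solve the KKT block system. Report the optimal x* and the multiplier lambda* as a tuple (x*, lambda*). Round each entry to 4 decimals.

Form the Lagrangian:
  L(x, lambda) = (1/2) x^T Q x + c^T x + lambda^T (A x - b)
Stationarity (grad_x L = 0): Q x + c + A^T lambda = 0.
Primal feasibility: A x = b.

This gives the KKT block system:
  [ Q   A^T ] [ x     ]   [-c ]
  [ A    0  ] [ lambda ] = [ b ]

Solving the linear system:
  x*      = (1.625, 1.375)
  lambda* = (-6.875)
  f(x*)   = 11.9375

x* = (1.625, 1.375), lambda* = (-6.875)


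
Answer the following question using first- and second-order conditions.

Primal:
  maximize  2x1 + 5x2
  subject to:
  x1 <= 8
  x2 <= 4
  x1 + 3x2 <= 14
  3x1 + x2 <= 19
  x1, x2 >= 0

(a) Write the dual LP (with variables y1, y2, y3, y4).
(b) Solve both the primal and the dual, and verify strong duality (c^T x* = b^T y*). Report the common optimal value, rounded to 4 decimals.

The standard primal-dual pair for 'max c^T x s.t. A x <= b, x >= 0' is:
  Dual:  min b^T y  s.t.  A^T y >= c,  y >= 0.

So the dual LP is:
  minimize  8y1 + 4y2 + 14y3 + 19y4
  subject to:
    y1 + y3 + 3y4 >= 2
    y2 + 3y3 + y4 >= 5
    y1, y2, y3, y4 >= 0

Solving the primal: x* = (5.375, 2.875).
  primal value c^T x* = 25.125.
Solving the dual: y* = (0, 0, 1.625, 0.125).
  dual value b^T y* = 25.125.
Strong duality: c^T x* = b^T y*. Confirmed.

25.125


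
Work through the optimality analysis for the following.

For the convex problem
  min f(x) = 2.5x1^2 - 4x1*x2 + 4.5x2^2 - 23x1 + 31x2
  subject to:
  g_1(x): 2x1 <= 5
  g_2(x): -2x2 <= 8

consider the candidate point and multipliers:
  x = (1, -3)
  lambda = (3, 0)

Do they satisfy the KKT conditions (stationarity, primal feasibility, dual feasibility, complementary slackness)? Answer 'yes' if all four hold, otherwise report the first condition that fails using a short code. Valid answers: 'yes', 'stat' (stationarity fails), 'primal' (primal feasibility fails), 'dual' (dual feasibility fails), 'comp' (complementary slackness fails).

Gradient of f: grad f(x) = Q x + c = (-6, 0)
Constraint values g_i(x) = a_i^T x - b_i:
  g_1((1, -3)) = -3
  g_2((1, -3)) = -2
Stationarity residual: grad f(x) + sum_i lambda_i a_i = (0, 0)
  -> stationarity OK
Primal feasibility (all g_i <= 0): OK
Dual feasibility (all lambda_i >= 0): OK
Complementary slackness (lambda_i * g_i(x) = 0 for all i): FAILS

Verdict: the first failing condition is complementary_slackness -> comp.

comp


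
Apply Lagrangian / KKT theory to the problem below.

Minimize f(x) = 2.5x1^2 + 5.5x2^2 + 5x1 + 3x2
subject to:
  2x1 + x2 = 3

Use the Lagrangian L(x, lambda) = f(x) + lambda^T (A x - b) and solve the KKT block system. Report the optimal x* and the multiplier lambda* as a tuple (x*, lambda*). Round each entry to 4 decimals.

Form the Lagrangian:
  L(x, lambda) = (1/2) x^T Q x + c^T x + lambda^T (A x - b)
Stationarity (grad_x L = 0): Q x + c + A^T lambda = 0.
Primal feasibility: A x = b.

This gives the KKT block system:
  [ Q   A^T ] [ x     ]   [-c ]
  [ A    0  ] [ lambda ] = [ b ]

Solving the linear system:
  x*      = (1.3673, 0.2653)
  lambda* = (-5.9184)
  f(x*)   = 12.6939

x* = (1.3673, 0.2653), lambda* = (-5.9184)


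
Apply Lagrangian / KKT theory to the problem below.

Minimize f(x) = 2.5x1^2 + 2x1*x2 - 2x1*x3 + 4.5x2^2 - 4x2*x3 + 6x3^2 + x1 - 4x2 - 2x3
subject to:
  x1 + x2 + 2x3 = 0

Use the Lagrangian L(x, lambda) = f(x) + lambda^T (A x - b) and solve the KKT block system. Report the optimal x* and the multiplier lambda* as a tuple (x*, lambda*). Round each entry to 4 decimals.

Form the Lagrangian:
  L(x, lambda) = (1/2) x^T Q x + c^T x + lambda^T (A x - b)
Stationarity (grad_x L = 0): Q x + c + A^T lambda = 0.
Primal feasibility: A x = b.

This gives the KKT block system:
  [ Q   A^T ] [ x     ]   [-c ]
  [ A    0  ] [ lambda ] = [ b ]

Solving the linear system:
  x*      = (-0.5833, 0.4792, 0.0521)
  lambda* = (1.0625)
  f(x*)   = -1.3021

x* = (-0.5833, 0.4792, 0.0521), lambda* = (1.0625)


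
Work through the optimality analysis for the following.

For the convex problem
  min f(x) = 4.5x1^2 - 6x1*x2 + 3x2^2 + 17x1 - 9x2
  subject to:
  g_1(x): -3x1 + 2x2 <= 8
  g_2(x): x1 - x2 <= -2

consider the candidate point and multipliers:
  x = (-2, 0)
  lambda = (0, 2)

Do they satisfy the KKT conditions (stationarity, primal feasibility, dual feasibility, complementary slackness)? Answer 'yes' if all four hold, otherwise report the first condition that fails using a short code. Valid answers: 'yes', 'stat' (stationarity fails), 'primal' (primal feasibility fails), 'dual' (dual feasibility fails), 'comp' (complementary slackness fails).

Gradient of f: grad f(x) = Q x + c = (-1, 3)
Constraint values g_i(x) = a_i^T x - b_i:
  g_1((-2, 0)) = -2
  g_2((-2, 0)) = 0
Stationarity residual: grad f(x) + sum_i lambda_i a_i = (1, 1)
  -> stationarity FAILS
Primal feasibility (all g_i <= 0): OK
Dual feasibility (all lambda_i >= 0): OK
Complementary slackness (lambda_i * g_i(x) = 0 for all i): OK

Verdict: the first failing condition is stationarity -> stat.

stat


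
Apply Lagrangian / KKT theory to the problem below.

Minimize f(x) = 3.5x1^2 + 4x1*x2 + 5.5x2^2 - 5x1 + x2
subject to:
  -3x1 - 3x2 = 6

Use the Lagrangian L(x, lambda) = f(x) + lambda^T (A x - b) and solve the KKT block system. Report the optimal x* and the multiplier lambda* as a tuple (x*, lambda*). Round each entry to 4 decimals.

Form the Lagrangian:
  L(x, lambda) = (1/2) x^T Q x + c^T x + lambda^T (A x - b)
Stationarity (grad_x L = 0): Q x + c + A^T lambda = 0.
Primal feasibility: A x = b.

This gives the KKT block system:
  [ Q   A^T ] [ x     ]   [-c ]
  [ A    0  ] [ lambda ] = [ b ]

Solving the linear system:
  x*      = (-0.8, -1.2)
  lambda* = (-5.1333)
  f(x*)   = 16.8

x* = (-0.8, -1.2), lambda* = (-5.1333)


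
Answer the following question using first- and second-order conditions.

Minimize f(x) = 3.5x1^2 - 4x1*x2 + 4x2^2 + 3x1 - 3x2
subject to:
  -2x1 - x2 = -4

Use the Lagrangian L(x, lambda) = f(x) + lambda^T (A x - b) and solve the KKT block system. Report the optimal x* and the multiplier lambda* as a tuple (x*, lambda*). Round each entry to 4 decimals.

Form the Lagrangian:
  L(x, lambda) = (1/2) x^T Q x + c^T x + lambda^T (A x - b)
Stationarity (grad_x L = 0): Q x + c + A^T lambda = 0.
Primal feasibility: A x = b.

This gives the KKT block system:
  [ Q   A^T ] [ x     ]   [-c ]
  [ A    0  ] [ lambda ] = [ b ]

Solving the linear system:
  x*      = (1.2909, 1.4182)
  lambda* = (3.1818)
  f(x*)   = 6.1727

x* = (1.2909, 1.4182), lambda* = (3.1818)


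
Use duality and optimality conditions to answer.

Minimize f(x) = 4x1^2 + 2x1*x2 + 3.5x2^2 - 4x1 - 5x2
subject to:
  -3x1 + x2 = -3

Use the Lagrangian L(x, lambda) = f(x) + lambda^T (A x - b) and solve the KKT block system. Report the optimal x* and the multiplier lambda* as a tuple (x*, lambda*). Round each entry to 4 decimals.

Form the Lagrangian:
  L(x, lambda) = (1/2) x^T Q x + c^T x + lambda^T (A x - b)
Stationarity (grad_x L = 0): Q x + c + A^T lambda = 0.
Primal feasibility: A x = b.

This gives the KKT block system:
  [ Q   A^T ] [ x     ]   [-c ]
  [ A    0  ] [ lambda ] = [ b ]

Solving the linear system:
  x*      = (1.0602, 0.1807)
  lambda* = (1.6145)
  f(x*)   = -0.1506

x* = (1.0602, 0.1807), lambda* = (1.6145)


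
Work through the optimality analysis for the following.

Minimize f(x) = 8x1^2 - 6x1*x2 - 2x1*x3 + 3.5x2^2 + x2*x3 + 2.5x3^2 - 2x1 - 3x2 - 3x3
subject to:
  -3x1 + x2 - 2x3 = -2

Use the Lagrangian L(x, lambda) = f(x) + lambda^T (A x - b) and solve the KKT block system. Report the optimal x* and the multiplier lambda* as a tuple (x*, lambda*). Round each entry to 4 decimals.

Form the Lagrangian:
  L(x, lambda) = (1/2) x^T Q x + c^T x + lambda^T (A x - b)
Stationarity (grad_x L = 0): Q x + c + A^T lambda = 0.
Primal feasibility: A x = b.

This gives the KKT block system:
  [ Q   A^T ] [ x     ]   [-c ]
  [ A    0  ] [ lambda ] = [ b ]

Solving the linear system:
  x*      = (0.4889, 0.7556, 0.6444)
  lambda* = (0)
  f(x*)   = -2.5889

x* = (0.4889, 0.7556, 0.6444), lambda* = (0)


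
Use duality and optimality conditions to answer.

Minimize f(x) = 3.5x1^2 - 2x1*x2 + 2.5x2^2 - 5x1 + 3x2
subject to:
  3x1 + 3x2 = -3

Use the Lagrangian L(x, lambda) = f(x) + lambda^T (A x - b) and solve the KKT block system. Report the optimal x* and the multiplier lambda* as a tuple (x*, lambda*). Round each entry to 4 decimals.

Form the Lagrangian:
  L(x, lambda) = (1/2) x^T Q x + c^T x + lambda^T (A x - b)
Stationarity (grad_x L = 0): Q x + c + A^T lambda = 0.
Primal feasibility: A x = b.

This gives the KKT block system:
  [ Q   A^T ] [ x     ]   [-c ]
  [ A    0  ] [ lambda ] = [ b ]

Solving the linear system:
  x*      = (0.0625, -1.0625)
  lambda* = (0.8125)
  f(x*)   = -0.5313

x* = (0.0625, -1.0625), lambda* = (0.8125)


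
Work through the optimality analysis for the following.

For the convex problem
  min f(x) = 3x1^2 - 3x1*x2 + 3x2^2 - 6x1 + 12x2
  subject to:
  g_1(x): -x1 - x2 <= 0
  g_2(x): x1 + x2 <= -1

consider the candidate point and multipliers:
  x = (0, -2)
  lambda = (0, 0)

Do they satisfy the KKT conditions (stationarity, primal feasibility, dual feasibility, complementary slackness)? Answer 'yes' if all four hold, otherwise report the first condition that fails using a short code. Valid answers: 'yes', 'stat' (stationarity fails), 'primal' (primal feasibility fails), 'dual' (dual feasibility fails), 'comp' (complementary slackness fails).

Gradient of f: grad f(x) = Q x + c = (0, 0)
Constraint values g_i(x) = a_i^T x - b_i:
  g_1((0, -2)) = 2
  g_2((0, -2)) = -1
Stationarity residual: grad f(x) + sum_i lambda_i a_i = (0, 0)
  -> stationarity OK
Primal feasibility (all g_i <= 0): FAILS
Dual feasibility (all lambda_i >= 0): OK
Complementary slackness (lambda_i * g_i(x) = 0 for all i): OK

Verdict: the first failing condition is primal_feasibility -> primal.

primal


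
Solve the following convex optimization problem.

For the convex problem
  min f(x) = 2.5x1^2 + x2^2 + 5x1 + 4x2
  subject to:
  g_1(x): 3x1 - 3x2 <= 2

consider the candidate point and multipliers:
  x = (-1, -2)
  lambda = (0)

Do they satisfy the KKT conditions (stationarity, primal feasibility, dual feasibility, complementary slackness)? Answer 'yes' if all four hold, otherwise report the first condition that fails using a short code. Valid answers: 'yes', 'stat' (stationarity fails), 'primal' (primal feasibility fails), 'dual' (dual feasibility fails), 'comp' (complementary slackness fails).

Gradient of f: grad f(x) = Q x + c = (0, 0)
Constraint values g_i(x) = a_i^T x - b_i:
  g_1((-1, -2)) = 1
Stationarity residual: grad f(x) + sum_i lambda_i a_i = (0, 0)
  -> stationarity OK
Primal feasibility (all g_i <= 0): FAILS
Dual feasibility (all lambda_i >= 0): OK
Complementary slackness (lambda_i * g_i(x) = 0 for all i): OK

Verdict: the first failing condition is primal_feasibility -> primal.

primal


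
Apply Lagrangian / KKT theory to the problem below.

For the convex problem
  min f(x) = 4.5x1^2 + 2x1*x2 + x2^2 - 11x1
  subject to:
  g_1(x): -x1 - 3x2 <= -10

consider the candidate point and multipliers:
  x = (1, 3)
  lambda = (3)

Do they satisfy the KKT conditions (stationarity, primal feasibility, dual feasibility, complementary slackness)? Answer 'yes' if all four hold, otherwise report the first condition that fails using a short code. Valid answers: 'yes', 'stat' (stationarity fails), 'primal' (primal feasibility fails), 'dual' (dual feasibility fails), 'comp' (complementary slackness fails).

Gradient of f: grad f(x) = Q x + c = (4, 8)
Constraint values g_i(x) = a_i^T x - b_i:
  g_1((1, 3)) = 0
Stationarity residual: grad f(x) + sum_i lambda_i a_i = (1, -1)
  -> stationarity FAILS
Primal feasibility (all g_i <= 0): OK
Dual feasibility (all lambda_i >= 0): OK
Complementary slackness (lambda_i * g_i(x) = 0 for all i): OK

Verdict: the first failing condition is stationarity -> stat.

stat


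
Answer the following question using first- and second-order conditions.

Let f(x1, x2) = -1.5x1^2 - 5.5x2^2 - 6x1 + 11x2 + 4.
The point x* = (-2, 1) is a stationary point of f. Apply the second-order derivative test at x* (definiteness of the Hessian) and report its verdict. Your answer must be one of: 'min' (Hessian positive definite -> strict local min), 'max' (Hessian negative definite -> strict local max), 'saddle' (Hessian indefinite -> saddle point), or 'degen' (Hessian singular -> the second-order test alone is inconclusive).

Compute the Hessian H = grad^2 f:
  H = [[-3, 0], [0, -11]]
Verify stationarity: grad f(x*) = H x* + g = (0, 0).
Eigenvalues of H: -11, -3.
Both eigenvalues < 0, so H is negative definite -> x* is a strict local max.

max


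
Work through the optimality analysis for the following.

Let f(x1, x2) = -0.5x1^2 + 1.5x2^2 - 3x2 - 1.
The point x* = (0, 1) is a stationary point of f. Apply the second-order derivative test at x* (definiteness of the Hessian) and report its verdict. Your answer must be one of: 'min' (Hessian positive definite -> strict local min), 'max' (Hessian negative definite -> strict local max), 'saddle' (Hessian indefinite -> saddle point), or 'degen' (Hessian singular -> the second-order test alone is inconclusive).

Compute the Hessian H = grad^2 f:
  H = [[-1, 0], [0, 3]]
Verify stationarity: grad f(x*) = H x* + g = (0, 0).
Eigenvalues of H: -1, 3.
Eigenvalues have mixed signs, so H is indefinite -> x* is a saddle point.

saddle
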